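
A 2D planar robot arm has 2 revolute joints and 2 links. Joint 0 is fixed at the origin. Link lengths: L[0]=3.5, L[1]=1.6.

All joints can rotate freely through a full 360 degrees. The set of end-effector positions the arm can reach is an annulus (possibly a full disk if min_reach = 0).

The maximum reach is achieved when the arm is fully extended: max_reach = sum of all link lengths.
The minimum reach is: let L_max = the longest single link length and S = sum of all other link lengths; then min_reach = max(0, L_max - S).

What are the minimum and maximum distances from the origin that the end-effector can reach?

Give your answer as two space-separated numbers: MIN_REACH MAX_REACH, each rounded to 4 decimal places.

Link lengths: [3.5, 1.6]
max_reach = 3.5 + 1.6 = 5.1
L_max = max([3.5, 1.6]) = 3.5
S (sum of others) = 5.1 - 3.5 = 1.6
min_reach = max(0, 3.5 - 1.6) = max(0, 1.9) = 1.9

Answer: 1.9000 5.1000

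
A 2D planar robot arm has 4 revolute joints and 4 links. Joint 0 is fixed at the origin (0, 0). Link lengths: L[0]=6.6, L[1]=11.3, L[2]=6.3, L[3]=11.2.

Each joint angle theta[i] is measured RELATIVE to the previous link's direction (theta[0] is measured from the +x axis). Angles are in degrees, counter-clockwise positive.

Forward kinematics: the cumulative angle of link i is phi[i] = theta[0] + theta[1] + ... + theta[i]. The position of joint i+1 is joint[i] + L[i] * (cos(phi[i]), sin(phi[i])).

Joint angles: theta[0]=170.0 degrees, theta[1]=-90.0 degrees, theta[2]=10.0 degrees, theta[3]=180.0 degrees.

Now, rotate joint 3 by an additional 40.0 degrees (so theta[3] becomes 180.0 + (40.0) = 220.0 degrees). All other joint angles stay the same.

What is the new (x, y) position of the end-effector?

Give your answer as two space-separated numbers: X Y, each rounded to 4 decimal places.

joint[0] = (0.0000, 0.0000)  (base)
link 0: phi[0] = 170 = 170 deg
  cos(170 deg) = -0.9848, sin(170 deg) = 0.1736
  joint[1] = (0.0000, 0.0000) + 6.6 * (-0.9848, 0.1736) = (0.0000 + -6.4997, 0.0000 + 1.1461) = (-6.4997, 1.1461)
link 1: phi[1] = 170 + -90 = 80 deg
  cos(80 deg) = 0.1736, sin(80 deg) = 0.9848
  joint[2] = (-6.4997, 1.1461) + 11.3 * (0.1736, 0.9848) = (-6.4997 + 1.9622, 1.1461 + 11.1283) = (-4.5375, 12.2744)
link 2: phi[2] = 170 + -90 + 10 = 90 deg
  cos(90 deg) = 0.0000, sin(90 deg) = 1.0000
  joint[3] = (-4.5375, 12.2744) + 6.3 * (0.0000, 1.0000) = (-4.5375 + 0.0000, 12.2744 + 6.3000) = (-4.5375, 18.5744)
link 3: phi[3] = 170 + -90 + 10 + 220 = 310 deg
  cos(310 deg) = 0.6428, sin(310 deg) = -0.7660
  joint[4] = (-4.5375, 18.5744) + 11.2 * (0.6428, -0.7660) = (-4.5375 + 7.1992, 18.5744 + -8.5797) = (2.6617, 9.9947)
End effector: (2.6617, 9.9947)

Answer: 2.6617 9.9947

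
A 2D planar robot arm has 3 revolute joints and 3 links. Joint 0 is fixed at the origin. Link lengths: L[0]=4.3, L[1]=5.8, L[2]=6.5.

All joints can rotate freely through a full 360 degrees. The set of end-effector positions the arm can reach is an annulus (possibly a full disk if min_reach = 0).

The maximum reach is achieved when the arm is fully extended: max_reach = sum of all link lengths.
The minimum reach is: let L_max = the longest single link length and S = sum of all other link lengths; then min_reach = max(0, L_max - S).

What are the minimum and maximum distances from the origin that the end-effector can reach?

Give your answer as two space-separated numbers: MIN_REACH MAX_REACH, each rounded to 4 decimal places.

Answer: 0.0000 16.6000

Derivation:
Link lengths: [4.3, 5.8, 6.5]
max_reach = 4.3 + 5.8 + 6.5 = 16.6
L_max = max([4.3, 5.8, 6.5]) = 6.5
S (sum of others) = 16.6 - 6.5 = 10.1
min_reach = max(0, 6.5 - 10.1) = max(0, -3.6) = 0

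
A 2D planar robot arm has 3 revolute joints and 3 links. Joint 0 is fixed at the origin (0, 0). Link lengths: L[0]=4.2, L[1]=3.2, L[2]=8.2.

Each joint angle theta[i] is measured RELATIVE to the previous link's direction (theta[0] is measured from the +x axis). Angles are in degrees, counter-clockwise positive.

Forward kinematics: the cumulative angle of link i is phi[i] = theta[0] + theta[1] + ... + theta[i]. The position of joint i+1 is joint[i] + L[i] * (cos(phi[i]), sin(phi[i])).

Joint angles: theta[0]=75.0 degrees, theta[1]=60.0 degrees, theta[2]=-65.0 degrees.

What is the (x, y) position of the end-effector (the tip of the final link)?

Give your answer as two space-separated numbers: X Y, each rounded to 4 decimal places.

Answer: 1.6289 14.0251

Derivation:
joint[0] = (0.0000, 0.0000)  (base)
link 0: phi[0] = 75 = 75 deg
  cos(75 deg) = 0.2588, sin(75 deg) = 0.9659
  joint[1] = (0.0000, 0.0000) + 4.2 * (0.2588, 0.9659) = (0.0000 + 1.0870, 0.0000 + 4.0569) = (1.0870, 4.0569)
link 1: phi[1] = 75 + 60 = 135 deg
  cos(135 deg) = -0.7071, sin(135 deg) = 0.7071
  joint[2] = (1.0870, 4.0569) + 3.2 * (-0.7071, 0.7071) = (1.0870 + -2.2627, 4.0569 + 2.2627) = (-1.1757, 6.3196)
link 2: phi[2] = 75 + 60 + -65 = 70 deg
  cos(70 deg) = 0.3420, sin(70 deg) = 0.9397
  joint[3] = (-1.1757, 6.3196) + 8.2 * (0.3420, 0.9397) = (-1.1757 + 2.8046, 6.3196 + 7.7055) = (1.6289, 14.0251)
End effector: (1.6289, 14.0251)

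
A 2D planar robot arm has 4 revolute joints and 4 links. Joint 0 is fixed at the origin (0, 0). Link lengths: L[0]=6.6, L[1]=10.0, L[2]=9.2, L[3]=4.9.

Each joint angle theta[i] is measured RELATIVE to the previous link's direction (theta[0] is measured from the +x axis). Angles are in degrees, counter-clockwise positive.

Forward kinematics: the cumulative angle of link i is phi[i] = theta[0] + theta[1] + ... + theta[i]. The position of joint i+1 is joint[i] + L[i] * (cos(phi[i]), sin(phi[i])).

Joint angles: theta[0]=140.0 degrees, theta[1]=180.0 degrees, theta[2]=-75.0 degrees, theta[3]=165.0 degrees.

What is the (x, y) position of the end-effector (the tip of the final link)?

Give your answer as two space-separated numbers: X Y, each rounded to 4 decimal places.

Answer: 1.8661 -6.7699

Derivation:
joint[0] = (0.0000, 0.0000)  (base)
link 0: phi[0] = 140 = 140 deg
  cos(140 deg) = -0.7660, sin(140 deg) = 0.6428
  joint[1] = (0.0000, 0.0000) + 6.6 * (-0.7660, 0.6428) = (0.0000 + -5.0559, 0.0000 + 4.2424) = (-5.0559, 4.2424)
link 1: phi[1] = 140 + 180 = 320 deg
  cos(320 deg) = 0.7660, sin(320 deg) = -0.6428
  joint[2] = (-5.0559, 4.2424) + 10 * (0.7660, -0.6428) = (-5.0559 + 7.6604, 4.2424 + -6.4279) = (2.6046, -2.1855)
link 2: phi[2] = 140 + 180 + -75 = 245 deg
  cos(245 deg) = -0.4226, sin(245 deg) = -0.9063
  joint[3] = (2.6046, -2.1855) + 9.2 * (-0.4226, -0.9063) = (2.6046 + -3.8881, -2.1855 + -8.3380) = (-1.2835, -10.5235)
link 3: phi[3] = 140 + 180 + -75 + 165 = 410 deg
  cos(410 deg) = 0.6428, sin(410 deg) = 0.7660
  joint[4] = (-1.2835, -10.5235) + 4.9 * (0.6428, 0.7660) = (-1.2835 + 3.1497, -10.5235 + 3.7536) = (1.8661, -6.7699)
End effector: (1.8661, -6.7699)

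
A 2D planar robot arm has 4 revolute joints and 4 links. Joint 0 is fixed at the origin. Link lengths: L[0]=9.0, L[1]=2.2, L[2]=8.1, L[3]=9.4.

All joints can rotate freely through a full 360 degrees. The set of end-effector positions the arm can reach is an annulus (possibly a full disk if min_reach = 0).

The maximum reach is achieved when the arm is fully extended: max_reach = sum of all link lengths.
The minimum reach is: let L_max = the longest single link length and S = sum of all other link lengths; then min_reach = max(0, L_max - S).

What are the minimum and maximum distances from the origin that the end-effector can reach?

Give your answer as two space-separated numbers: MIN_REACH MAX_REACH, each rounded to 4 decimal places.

Link lengths: [9.0, 2.2, 8.1, 9.4]
max_reach = 9 + 2.2 + 8.1 + 9.4 = 28.7
L_max = max([9.0, 2.2, 8.1, 9.4]) = 9.4
S (sum of others) = 28.7 - 9.4 = 19.3
min_reach = max(0, 9.4 - 19.3) = max(0, -9.9) = 0

Answer: 0.0000 28.7000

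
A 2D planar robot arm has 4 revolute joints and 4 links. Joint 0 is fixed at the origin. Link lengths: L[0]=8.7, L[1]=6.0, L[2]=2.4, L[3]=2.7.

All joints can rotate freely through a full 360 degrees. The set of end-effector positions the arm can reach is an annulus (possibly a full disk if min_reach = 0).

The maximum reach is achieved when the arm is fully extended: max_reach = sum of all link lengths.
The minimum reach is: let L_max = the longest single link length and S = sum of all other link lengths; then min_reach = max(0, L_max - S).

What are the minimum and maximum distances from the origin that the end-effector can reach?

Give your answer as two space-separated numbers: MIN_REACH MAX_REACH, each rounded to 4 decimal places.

Answer: 0.0000 19.8000

Derivation:
Link lengths: [8.7, 6.0, 2.4, 2.7]
max_reach = 8.7 + 6 + 2.4 + 2.7 = 19.8
L_max = max([8.7, 6.0, 2.4, 2.7]) = 8.7
S (sum of others) = 19.8 - 8.7 = 11.1
min_reach = max(0, 8.7 - 11.1) = max(0, -2.4) = 0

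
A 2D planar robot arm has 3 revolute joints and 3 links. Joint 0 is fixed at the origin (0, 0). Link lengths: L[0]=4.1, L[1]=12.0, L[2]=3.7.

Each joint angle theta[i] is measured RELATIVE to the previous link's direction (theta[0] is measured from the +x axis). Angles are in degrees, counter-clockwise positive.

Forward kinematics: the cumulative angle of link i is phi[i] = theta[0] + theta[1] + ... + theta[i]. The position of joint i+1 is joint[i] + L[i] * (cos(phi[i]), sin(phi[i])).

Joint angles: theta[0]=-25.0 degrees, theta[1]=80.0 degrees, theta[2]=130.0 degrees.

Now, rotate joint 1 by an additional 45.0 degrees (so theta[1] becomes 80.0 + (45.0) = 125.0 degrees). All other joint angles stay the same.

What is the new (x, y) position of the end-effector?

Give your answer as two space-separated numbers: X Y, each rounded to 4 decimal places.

Answer: -0.7462 7.2506

Derivation:
joint[0] = (0.0000, 0.0000)  (base)
link 0: phi[0] = -25 = -25 deg
  cos(-25 deg) = 0.9063, sin(-25 deg) = -0.4226
  joint[1] = (0.0000, 0.0000) + 4.1 * (0.9063, -0.4226) = (0.0000 + 3.7159, 0.0000 + -1.7327) = (3.7159, -1.7327)
link 1: phi[1] = -25 + 125 = 100 deg
  cos(100 deg) = -0.1736, sin(100 deg) = 0.9848
  joint[2] = (3.7159, -1.7327) + 12 * (-0.1736, 0.9848) = (3.7159 + -2.0838, -1.7327 + 11.8177) = (1.6321, 10.0850)
link 2: phi[2] = -25 + 125 + 130 = 230 deg
  cos(230 deg) = -0.6428, sin(230 deg) = -0.7660
  joint[3] = (1.6321, 10.0850) + 3.7 * (-0.6428, -0.7660) = (1.6321 + -2.3783, 10.0850 + -2.8344) = (-0.7462, 7.2506)
End effector: (-0.7462, 7.2506)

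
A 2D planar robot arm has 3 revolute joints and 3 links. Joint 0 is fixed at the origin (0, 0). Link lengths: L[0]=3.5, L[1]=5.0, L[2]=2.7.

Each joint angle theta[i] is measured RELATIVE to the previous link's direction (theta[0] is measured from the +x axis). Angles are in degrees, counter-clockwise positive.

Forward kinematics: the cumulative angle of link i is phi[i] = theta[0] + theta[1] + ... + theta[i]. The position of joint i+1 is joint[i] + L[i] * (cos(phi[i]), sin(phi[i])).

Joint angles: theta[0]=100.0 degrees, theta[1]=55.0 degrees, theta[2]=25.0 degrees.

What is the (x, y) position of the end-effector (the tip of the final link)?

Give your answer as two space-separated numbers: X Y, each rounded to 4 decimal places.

Answer: -7.8393 5.5599

Derivation:
joint[0] = (0.0000, 0.0000)  (base)
link 0: phi[0] = 100 = 100 deg
  cos(100 deg) = -0.1736, sin(100 deg) = 0.9848
  joint[1] = (0.0000, 0.0000) + 3.5 * (-0.1736, 0.9848) = (0.0000 + -0.6078, 0.0000 + 3.4468) = (-0.6078, 3.4468)
link 1: phi[1] = 100 + 55 = 155 deg
  cos(155 deg) = -0.9063, sin(155 deg) = 0.4226
  joint[2] = (-0.6078, 3.4468) + 5 * (-0.9063, 0.4226) = (-0.6078 + -4.5315, 3.4468 + 2.1131) = (-5.1393, 5.5599)
link 2: phi[2] = 100 + 55 + 25 = 180 deg
  cos(180 deg) = -1.0000, sin(180 deg) = 0.0000
  joint[3] = (-5.1393, 5.5599) + 2.7 * (-1.0000, 0.0000) = (-5.1393 + -2.7000, 5.5599 + 0.0000) = (-7.8393, 5.5599)
End effector: (-7.8393, 5.5599)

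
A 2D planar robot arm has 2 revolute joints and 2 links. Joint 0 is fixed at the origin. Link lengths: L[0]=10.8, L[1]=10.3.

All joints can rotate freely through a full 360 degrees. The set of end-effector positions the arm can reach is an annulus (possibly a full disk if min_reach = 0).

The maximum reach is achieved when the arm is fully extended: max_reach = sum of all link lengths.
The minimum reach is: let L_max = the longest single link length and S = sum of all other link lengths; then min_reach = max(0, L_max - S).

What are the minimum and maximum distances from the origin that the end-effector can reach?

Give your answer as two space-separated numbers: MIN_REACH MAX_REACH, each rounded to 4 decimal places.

Answer: 0.5000 21.1000

Derivation:
Link lengths: [10.8, 10.3]
max_reach = 10.8 + 10.3 = 21.1
L_max = max([10.8, 10.3]) = 10.8
S (sum of others) = 21.1 - 10.8 = 10.3
min_reach = max(0, 10.8 - 10.3) = max(0, 0.5) = 0.5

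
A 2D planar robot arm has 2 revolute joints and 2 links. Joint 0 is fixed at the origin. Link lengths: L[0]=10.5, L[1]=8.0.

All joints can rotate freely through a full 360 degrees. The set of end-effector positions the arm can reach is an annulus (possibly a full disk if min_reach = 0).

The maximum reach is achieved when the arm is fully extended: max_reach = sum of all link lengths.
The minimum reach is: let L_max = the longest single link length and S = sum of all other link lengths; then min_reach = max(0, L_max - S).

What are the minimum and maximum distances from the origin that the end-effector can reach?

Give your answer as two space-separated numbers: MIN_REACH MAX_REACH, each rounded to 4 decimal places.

Link lengths: [10.5, 8.0]
max_reach = 10.5 + 8 = 18.5
L_max = max([10.5, 8.0]) = 10.5
S (sum of others) = 18.5 - 10.5 = 8
min_reach = max(0, 10.5 - 8) = max(0, 2.5) = 2.5

Answer: 2.5000 18.5000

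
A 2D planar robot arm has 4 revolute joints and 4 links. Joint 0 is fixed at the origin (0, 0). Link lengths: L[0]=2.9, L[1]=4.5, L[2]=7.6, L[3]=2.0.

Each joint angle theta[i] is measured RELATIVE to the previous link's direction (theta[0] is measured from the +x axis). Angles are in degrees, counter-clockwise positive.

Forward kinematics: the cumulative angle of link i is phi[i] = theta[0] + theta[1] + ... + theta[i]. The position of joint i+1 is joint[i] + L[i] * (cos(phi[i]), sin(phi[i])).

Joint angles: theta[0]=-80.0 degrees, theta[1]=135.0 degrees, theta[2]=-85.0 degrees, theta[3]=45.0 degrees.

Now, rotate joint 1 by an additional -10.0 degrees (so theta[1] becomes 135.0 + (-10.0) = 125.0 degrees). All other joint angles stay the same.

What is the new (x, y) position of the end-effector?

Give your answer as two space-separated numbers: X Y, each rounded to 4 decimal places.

joint[0] = (0.0000, 0.0000)  (base)
link 0: phi[0] = -80 = -80 deg
  cos(-80 deg) = 0.1736, sin(-80 deg) = -0.9848
  joint[1] = (0.0000, 0.0000) + 2.9 * (0.1736, -0.9848) = (0.0000 + 0.5036, 0.0000 + -2.8559) = (0.5036, -2.8559)
link 1: phi[1] = -80 + 125 = 45 deg
  cos(45 deg) = 0.7071, sin(45 deg) = 0.7071
  joint[2] = (0.5036, -2.8559) + 4.5 * (0.7071, 0.7071) = (0.5036 + 3.1820, -2.8559 + 3.1820) = (3.6856, 0.3260)
link 2: phi[2] = -80 + 125 + -85 = -40 deg
  cos(-40 deg) = 0.7660, sin(-40 deg) = -0.6428
  joint[3] = (3.6856, 0.3260) + 7.6 * (0.7660, -0.6428) = (3.6856 + 5.8219, 0.3260 + -4.8852) = (9.5075, -4.5591)
link 3: phi[3] = -80 + 125 + -85 + 45 = 5 deg
  cos(5 deg) = 0.9962, sin(5 deg) = 0.0872
  joint[4] = (9.5075, -4.5591) + 2 * (0.9962, 0.0872) = (9.5075 + 1.9924, -4.5591 + 0.1743) = (11.4999, -4.3848)
End effector: (11.4999, -4.3848)

Answer: 11.4999 -4.3848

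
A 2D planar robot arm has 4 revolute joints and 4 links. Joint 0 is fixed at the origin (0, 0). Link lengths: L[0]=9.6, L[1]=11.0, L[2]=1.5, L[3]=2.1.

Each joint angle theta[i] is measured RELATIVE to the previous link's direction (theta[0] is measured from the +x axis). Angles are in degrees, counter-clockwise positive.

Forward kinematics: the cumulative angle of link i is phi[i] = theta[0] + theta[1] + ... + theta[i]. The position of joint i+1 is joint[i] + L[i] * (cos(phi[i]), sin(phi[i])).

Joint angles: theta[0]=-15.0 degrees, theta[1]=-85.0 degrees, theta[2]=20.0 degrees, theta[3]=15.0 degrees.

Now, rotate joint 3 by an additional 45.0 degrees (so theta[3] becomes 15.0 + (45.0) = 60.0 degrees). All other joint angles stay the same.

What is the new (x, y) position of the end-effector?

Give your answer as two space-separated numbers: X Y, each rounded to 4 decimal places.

joint[0] = (0.0000, 0.0000)  (base)
link 0: phi[0] = -15 = -15 deg
  cos(-15 deg) = 0.9659, sin(-15 deg) = -0.2588
  joint[1] = (0.0000, 0.0000) + 9.6 * (0.9659, -0.2588) = (0.0000 + 9.2729, 0.0000 + -2.4847) = (9.2729, -2.4847)
link 1: phi[1] = -15 + -85 = -100 deg
  cos(-100 deg) = -0.1736, sin(-100 deg) = -0.9848
  joint[2] = (9.2729, -2.4847) + 11 * (-0.1736, -0.9848) = (9.2729 + -1.9101, -2.4847 + -10.8329) = (7.3628, -13.3175)
link 2: phi[2] = -15 + -85 + 20 = -80 deg
  cos(-80 deg) = 0.1736, sin(-80 deg) = -0.9848
  joint[3] = (7.3628, -13.3175) + 1.5 * (0.1736, -0.9848) = (7.3628 + 0.2605, -13.3175 + -1.4772) = (7.6232, -14.7948)
link 3: phi[3] = -15 + -85 + 20 + 60 = -20 deg
  cos(-20 deg) = 0.9397, sin(-20 deg) = -0.3420
  joint[4] = (7.6232, -14.7948) + 2.1 * (0.9397, -0.3420) = (7.6232 + 1.9734, -14.7948 + -0.7182) = (9.5966, -15.5130)
End effector: (9.5966, -15.5130)

Answer: 9.5966 -15.5130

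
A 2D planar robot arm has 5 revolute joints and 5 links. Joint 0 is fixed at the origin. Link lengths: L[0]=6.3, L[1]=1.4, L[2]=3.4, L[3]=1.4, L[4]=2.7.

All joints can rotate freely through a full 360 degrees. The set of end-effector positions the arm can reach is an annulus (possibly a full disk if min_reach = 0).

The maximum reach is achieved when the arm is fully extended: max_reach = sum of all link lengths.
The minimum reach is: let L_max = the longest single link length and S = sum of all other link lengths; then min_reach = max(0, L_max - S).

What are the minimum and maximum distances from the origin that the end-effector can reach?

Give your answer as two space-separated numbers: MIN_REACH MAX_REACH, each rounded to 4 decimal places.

Answer: 0.0000 15.2000

Derivation:
Link lengths: [6.3, 1.4, 3.4, 1.4, 2.7]
max_reach = 6.3 + 1.4 + 3.4 + 1.4 + 2.7 = 15.2
L_max = max([6.3, 1.4, 3.4, 1.4, 2.7]) = 6.3
S (sum of others) = 15.2 - 6.3 = 8.9
min_reach = max(0, 6.3 - 8.9) = max(0, -2.6) = 0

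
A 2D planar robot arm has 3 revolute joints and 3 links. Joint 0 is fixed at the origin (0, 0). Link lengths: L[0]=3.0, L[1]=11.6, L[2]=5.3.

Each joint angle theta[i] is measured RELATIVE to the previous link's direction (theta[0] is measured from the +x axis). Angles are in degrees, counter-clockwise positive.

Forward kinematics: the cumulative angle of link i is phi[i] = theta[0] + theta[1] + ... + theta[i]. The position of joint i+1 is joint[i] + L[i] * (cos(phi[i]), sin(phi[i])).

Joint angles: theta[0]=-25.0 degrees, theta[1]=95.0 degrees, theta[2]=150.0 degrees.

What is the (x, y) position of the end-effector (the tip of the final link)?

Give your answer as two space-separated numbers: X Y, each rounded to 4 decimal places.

joint[0] = (0.0000, 0.0000)  (base)
link 0: phi[0] = -25 = -25 deg
  cos(-25 deg) = 0.9063, sin(-25 deg) = -0.4226
  joint[1] = (0.0000, 0.0000) + 3 * (0.9063, -0.4226) = (0.0000 + 2.7189, 0.0000 + -1.2679) = (2.7189, -1.2679)
link 1: phi[1] = -25 + 95 = 70 deg
  cos(70 deg) = 0.3420, sin(70 deg) = 0.9397
  joint[2] = (2.7189, -1.2679) + 11.6 * (0.3420, 0.9397) = (2.7189 + 3.9674, -1.2679 + 10.9004) = (6.6864, 9.6326)
link 2: phi[2] = -25 + 95 + 150 = 220 deg
  cos(220 deg) = -0.7660, sin(220 deg) = -0.6428
  joint[3] = (6.6864, 9.6326) + 5.3 * (-0.7660, -0.6428) = (6.6864 + -4.0600, 9.6326 + -3.4068) = (2.6263, 6.2258)
End effector: (2.6263, 6.2258)

Answer: 2.6263 6.2258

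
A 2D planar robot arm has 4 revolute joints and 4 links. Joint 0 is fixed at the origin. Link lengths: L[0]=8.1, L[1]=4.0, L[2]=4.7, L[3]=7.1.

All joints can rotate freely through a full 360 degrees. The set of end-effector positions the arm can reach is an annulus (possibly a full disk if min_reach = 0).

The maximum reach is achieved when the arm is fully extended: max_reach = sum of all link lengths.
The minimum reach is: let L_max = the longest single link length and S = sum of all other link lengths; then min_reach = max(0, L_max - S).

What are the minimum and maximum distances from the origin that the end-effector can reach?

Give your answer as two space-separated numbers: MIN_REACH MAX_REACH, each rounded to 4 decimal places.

Link lengths: [8.1, 4.0, 4.7, 7.1]
max_reach = 8.1 + 4 + 4.7 + 7.1 = 23.9
L_max = max([8.1, 4.0, 4.7, 7.1]) = 8.1
S (sum of others) = 23.9 - 8.1 = 15.8
min_reach = max(0, 8.1 - 15.8) = max(0, -7.7) = 0

Answer: 0.0000 23.9000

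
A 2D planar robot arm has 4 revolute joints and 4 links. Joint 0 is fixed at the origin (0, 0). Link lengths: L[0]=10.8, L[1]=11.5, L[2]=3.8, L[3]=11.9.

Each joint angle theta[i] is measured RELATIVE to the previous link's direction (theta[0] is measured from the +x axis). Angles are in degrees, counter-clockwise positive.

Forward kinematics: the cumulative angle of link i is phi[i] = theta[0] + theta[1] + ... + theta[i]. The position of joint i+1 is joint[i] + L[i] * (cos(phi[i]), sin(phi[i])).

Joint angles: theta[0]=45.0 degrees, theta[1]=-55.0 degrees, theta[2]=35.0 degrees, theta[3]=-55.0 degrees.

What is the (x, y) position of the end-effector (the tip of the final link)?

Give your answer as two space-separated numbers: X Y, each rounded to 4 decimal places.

Answer: 32.7117 1.2957

Derivation:
joint[0] = (0.0000, 0.0000)  (base)
link 0: phi[0] = 45 = 45 deg
  cos(45 deg) = 0.7071, sin(45 deg) = 0.7071
  joint[1] = (0.0000, 0.0000) + 10.8 * (0.7071, 0.7071) = (0.0000 + 7.6368, 0.0000 + 7.6368) = (7.6368, 7.6368)
link 1: phi[1] = 45 + -55 = -10 deg
  cos(-10 deg) = 0.9848, sin(-10 deg) = -0.1736
  joint[2] = (7.6368, 7.6368) + 11.5 * (0.9848, -0.1736) = (7.6368 + 11.3253, 7.6368 + -1.9970) = (18.9620, 5.6398)
link 2: phi[2] = 45 + -55 + 35 = 25 deg
  cos(25 deg) = 0.9063, sin(25 deg) = 0.4226
  joint[3] = (18.9620, 5.6398) + 3.8 * (0.9063, 0.4226) = (18.9620 + 3.4440, 5.6398 + 1.6059) = (22.4060, 7.2457)
link 3: phi[3] = 45 + -55 + 35 + -55 = -30 deg
  cos(-30 deg) = 0.8660, sin(-30 deg) = -0.5000
  joint[4] = (22.4060, 7.2457) + 11.9 * (0.8660, -0.5000) = (22.4060 + 10.3057, 7.2457 + -5.9500) = (32.7117, 1.2957)
End effector: (32.7117, 1.2957)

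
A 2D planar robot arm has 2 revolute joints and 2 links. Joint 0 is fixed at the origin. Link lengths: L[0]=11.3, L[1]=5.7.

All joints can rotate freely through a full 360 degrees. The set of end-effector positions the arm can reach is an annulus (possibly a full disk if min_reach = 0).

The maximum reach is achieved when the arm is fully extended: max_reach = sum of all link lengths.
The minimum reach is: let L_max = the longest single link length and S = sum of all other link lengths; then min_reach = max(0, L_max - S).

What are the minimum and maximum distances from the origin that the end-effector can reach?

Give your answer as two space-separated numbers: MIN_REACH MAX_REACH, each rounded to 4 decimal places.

Link lengths: [11.3, 5.7]
max_reach = 11.3 + 5.7 = 17
L_max = max([11.3, 5.7]) = 11.3
S (sum of others) = 17 - 11.3 = 5.7
min_reach = max(0, 11.3 - 5.7) = max(0, 5.6) = 5.6

Answer: 5.6000 17.0000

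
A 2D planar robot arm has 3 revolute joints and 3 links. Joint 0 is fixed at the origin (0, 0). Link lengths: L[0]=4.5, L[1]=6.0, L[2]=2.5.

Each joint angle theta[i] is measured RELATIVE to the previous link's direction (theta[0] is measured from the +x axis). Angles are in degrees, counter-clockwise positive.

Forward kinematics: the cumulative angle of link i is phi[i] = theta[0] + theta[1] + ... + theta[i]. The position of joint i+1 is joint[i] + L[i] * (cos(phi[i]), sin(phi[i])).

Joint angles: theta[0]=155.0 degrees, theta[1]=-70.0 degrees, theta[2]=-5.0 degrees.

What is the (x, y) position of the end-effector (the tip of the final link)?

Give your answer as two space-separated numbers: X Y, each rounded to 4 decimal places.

joint[0] = (0.0000, 0.0000)  (base)
link 0: phi[0] = 155 = 155 deg
  cos(155 deg) = -0.9063, sin(155 deg) = 0.4226
  joint[1] = (0.0000, 0.0000) + 4.5 * (-0.9063, 0.4226) = (0.0000 + -4.0784, 0.0000 + 1.9018) = (-4.0784, 1.9018)
link 1: phi[1] = 155 + -70 = 85 deg
  cos(85 deg) = 0.0872, sin(85 deg) = 0.9962
  joint[2] = (-4.0784, 1.9018) + 6 * (0.0872, 0.9962) = (-4.0784 + 0.5229, 1.9018 + 5.9772) = (-3.5555, 7.8790)
link 2: phi[2] = 155 + -70 + -5 = 80 deg
  cos(80 deg) = 0.1736, sin(80 deg) = 0.9848
  joint[3] = (-3.5555, 7.8790) + 2.5 * (0.1736, 0.9848) = (-3.5555 + 0.4341, 7.8790 + 2.4620) = (-3.1213, 10.3410)
End effector: (-3.1213, 10.3410)

Answer: -3.1213 10.3410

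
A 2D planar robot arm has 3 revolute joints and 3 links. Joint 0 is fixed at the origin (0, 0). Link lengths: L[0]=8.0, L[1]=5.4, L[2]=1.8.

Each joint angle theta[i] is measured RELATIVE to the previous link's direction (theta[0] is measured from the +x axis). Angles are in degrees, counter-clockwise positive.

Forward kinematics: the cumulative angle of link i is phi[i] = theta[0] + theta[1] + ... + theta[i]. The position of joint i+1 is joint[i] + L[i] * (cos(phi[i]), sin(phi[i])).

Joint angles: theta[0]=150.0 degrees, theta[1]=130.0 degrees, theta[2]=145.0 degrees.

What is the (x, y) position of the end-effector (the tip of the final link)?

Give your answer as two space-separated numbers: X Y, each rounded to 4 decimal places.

joint[0] = (0.0000, 0.0000)  (base)
link 0: phi[0] = 150 = 150 deg
  cos(150 deg) = -0.8660, sin(150 deg) = 0.5000
  joint[1] = (0.0000, 0.0000) + 8 * (-0.8660, 0.5000) = (0.0000 + -6.9282, 0.0000 + 4.0000) = (-6.9282, 4.0000)
link 1: phi[1] = 150 + 130 = 280 deg
  cos(280 deg) = 0.1736, sin(280 deg) = -0.9848
  joint[2] = (-6.9282, 4.0000) + 5.4 * (0.1736, -0.9848) = (-6.9282 + 0.9377, 4.0000 + -5.3180) = (-5.9905, -1.3180)
link 2: phi[2] = 150 + 130 + 145 = 425 deg
  cos(425 deg) = 0.4226, sin(425 deg) = 0.9063
  joint[3] = (-5.9905, -1.3180) + 1.8 * (0.4226, 0.9063) = (-5.9905 + 0.7607, -1.3180 + 1.6314) = (-5.2298, 0.3134)
End effector: (-5.2298, 0.3134)

Answer: -5.2298 0.3134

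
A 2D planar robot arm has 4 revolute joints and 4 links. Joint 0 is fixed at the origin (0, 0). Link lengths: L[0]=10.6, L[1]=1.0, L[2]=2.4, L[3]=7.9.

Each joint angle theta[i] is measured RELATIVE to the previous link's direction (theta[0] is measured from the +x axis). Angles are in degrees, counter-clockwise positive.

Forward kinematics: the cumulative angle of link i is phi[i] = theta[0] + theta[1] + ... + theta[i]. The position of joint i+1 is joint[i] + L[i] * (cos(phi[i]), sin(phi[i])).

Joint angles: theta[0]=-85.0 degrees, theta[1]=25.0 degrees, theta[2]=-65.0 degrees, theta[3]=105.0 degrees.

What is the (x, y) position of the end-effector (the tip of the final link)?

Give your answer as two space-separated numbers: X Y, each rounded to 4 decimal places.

joint[0] = (0.0000, 0.0000)  (base)
link 0: phi[0] = -85 = -85 deg
  cos(-85 deg) = 0.0872, sin(-85 deg) = -0.9962
  joint[1] = (0.0000, 0.0000) + 10.6 * (0.0872, -0.9962) = (0.0000 + 0.9239, 0.0000 + -10.5597) = (0.9239, -10.5597)
link 1: phi[1] = -85 + 25 = -60 deg
  cos(-60 deg) = 0.5000, sin(-60 deg) = -0.8660
  joint[2] = (0.9239, -10.5597) + 1 * (0.5000, -0.8660) = (0.9239 + 0.5000, -10.5597 + -0.8660) = (1.4239, -11.4257)
link 2: phi[2] = -85 + 25 + -65 = -125 deg
  cos(-125 deg) = -0.5736, sin(-125 deg) = -0.8192
  joint[3] = (1.4239, -11.4257) + 2.4 * (-0.5736, -0.8192) = (1.4239 + -1.3766, -11.4257 + -1.9660) = (0.0473, -13.3917)
link 3: phi[3] = -85 + 25 + -65 + 105 = -20 deg
  cos(-20 deg) = 0.9397, sin(-20 deg) = -0.3420
  joint[4] = (0.0473, -13.3917) + 7.9 * (0.9397, -0.3420) = (0.0473 + 7.4236, -13.3917 + -2.7020) = (7.4708, -16.0936)
End effector: (7.4708, -16.0936)

Answer: 7.4708 -16.0936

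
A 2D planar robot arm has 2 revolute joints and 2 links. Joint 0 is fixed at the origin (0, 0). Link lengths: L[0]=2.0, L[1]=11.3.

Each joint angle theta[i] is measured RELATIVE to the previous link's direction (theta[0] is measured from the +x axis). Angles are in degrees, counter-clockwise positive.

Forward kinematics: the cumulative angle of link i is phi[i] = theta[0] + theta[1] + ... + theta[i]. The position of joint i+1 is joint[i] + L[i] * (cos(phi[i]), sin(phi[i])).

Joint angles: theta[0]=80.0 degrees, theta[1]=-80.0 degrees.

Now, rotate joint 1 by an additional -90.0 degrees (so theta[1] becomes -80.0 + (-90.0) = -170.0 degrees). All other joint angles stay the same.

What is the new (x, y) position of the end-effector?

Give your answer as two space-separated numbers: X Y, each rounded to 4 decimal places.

joint[0] = (0.0000, 0.0000)  (base)
link 0: phi[0] = 80 = 80 deg
  cos(80 deg) = 0.1736, sin(80 deg) = 0.9848
  joint[1] = (0.0000, 0.0000) + 2 * (0.1736, 0.9848) = (0.0000 + 0.3473, 0.0000 + 1.9696) = (0.3473, 1.9696)
link 1: phi[1] = 80 + -170 = -90 deg
  cos(-90 deg) = 0.0000, sin(-90 deg) = -1.0000
  joint[2] = (0.3473, 1.9696) + 11.3 * (0.0000, -1.0000) = (0.3473 + 0.0000, 1.9696 + -11.3000) = (0.3473, -9.3304)
End effector: (0.3473, -9.3304)

Answer: 0.3473 -9.3304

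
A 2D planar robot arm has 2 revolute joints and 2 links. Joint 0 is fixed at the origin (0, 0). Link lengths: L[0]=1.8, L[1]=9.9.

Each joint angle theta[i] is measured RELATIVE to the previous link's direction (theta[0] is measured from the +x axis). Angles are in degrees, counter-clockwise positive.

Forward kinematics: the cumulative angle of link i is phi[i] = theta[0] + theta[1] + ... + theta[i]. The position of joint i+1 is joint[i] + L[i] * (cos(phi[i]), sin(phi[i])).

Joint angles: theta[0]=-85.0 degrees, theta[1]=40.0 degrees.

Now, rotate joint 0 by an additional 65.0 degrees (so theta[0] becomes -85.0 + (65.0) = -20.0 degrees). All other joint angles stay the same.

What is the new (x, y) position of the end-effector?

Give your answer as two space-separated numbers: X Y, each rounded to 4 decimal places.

joint[0] = (0.0000, 0.0000)  (base)
link 0: phi[0] = -20 = -20 deg
  cos(-20 deg) = 0.9397, sin(-20 deg) = -0.3420
  joint[1] = (0.0000, 0.0000) + 1.8 * (0.9397, -0.3420) = (0.0000 + 1.6914, 0.0000 + -0.6156) = (1.6914, -0.6156)
link 1: phi[1] = -20 + 40 = 20 deg
  cos(20 deg) = 0.9397, sin(20 deg) = 0.3420
  joint[2] = (1.6914, -0.6156) + 9.9 * (0.9397, 0.3420) = (1.6914 + 9.3030, -0.6156 + 3.3860) = (10.9944, 2.7704)
End effector: (10.9944, 2.7704)

Answer: 10.9944 2.7704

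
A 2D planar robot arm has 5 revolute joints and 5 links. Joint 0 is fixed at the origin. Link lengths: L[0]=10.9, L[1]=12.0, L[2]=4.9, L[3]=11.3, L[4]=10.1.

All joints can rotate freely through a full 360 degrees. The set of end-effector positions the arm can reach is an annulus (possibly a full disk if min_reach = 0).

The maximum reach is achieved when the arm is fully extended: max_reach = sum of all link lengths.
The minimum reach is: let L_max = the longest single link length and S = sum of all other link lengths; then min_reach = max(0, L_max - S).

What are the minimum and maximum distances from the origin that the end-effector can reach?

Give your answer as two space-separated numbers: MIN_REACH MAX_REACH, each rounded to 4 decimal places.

Link lengths: [10.9, 12.0, 4.9, 11.3, 10.1]
max_reach = 10.9 + 12 + 4.9 + 11.3 + 10.1 = 49.2
L_max = max([10.9, 12.0, 4.9, 11.3, 10.1]) = 12
S (sum of others) = 49.2 - 12 = 37.2
min_reach = max(0, 12 - 37.2) = max(0, -25.2) = 0

Answer: 0.0000 49.2000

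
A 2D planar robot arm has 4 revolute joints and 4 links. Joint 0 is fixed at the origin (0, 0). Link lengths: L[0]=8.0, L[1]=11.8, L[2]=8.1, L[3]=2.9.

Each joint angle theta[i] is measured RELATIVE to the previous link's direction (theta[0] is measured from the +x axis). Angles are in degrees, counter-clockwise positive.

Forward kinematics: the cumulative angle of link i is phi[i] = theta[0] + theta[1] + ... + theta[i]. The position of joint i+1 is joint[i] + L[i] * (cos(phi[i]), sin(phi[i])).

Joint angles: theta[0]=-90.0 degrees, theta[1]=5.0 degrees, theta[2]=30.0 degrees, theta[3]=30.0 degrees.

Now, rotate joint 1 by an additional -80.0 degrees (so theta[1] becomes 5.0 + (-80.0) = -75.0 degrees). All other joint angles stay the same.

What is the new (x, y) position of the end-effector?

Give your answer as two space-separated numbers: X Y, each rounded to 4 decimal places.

joint[0] = (0.0000, 0.0000)  (base)
link 0: phi[0] = -90 = -90 deg
  cos(-90 deg) = 0.0000, sin(-90 deg) = -1.0000
  joint[1] = (0.0000, 0.0000) + 8 * (0.0000, -1.0000) = (0.0000 + 0.0000, 0.0000 + -8.0000) = (0.0000, -8.0000)
link 1: phi[1] = -90 + -75 = -165 deg
  cos(-165 deg) = -0.9659, sin(-165 deg) = -0.2588
  joint[2] = (0.0000, -8.0000) + 11.8 * (-0.9659, -0.2588) = (0.0000 + -11.3979, -8.0000 + -3.0541) = (-11.3979, -11.0541)
link 2: phi[2] = -90 + -75 + 30 = -135 deg
  cos(-135 deg) = -0.7071, sin(-135 deg) = -0.7071
  joint[3] = (-11.3979, -11.0541) + 8.1 * (-0.7071, -0.7071) = (-11.3979 + -5.7276, -11.0541 + -5.7276) = (-17.1255, -16.7816)
link 3: phi[3] = -90 + -75 + 30 + 30 = -105 deg
  cos(-105 deg) = -0.2588, sin(-105 deg) = -0.9659
  joint[4] = (-17.1255, -16.7816) + 2.9 * (-0.2588, -0.9659) = (-17.1255 + -0.7506, -16.7816 + -2.8012) = (-17.8761, -19.5828)
End effector: (-17.8761, -19.5828)

Answer: -17.8761 -19.5828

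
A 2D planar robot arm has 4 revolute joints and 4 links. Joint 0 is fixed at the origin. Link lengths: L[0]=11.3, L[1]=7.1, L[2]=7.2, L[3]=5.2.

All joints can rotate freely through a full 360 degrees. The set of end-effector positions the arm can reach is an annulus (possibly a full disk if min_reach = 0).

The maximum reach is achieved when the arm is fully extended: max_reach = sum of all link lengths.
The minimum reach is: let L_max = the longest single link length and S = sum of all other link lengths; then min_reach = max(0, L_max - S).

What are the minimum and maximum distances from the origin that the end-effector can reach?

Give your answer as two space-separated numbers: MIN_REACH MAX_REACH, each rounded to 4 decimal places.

Link lengths: [11.3, 7.1, 7.2, 5.2]
max_reach = 11.3 + 7.1 + 7.2 + 5.2 = 30.8
L_max = max([11.3, 7.1, 7.2, 5.2]) = 11.3
S (sum of others) = 30.8 - 11.3 = 19.5
min_reach = max(0, 11.3 - 19.5) = max(0, -8.2) = 0

Answer: 0.0000 30.8000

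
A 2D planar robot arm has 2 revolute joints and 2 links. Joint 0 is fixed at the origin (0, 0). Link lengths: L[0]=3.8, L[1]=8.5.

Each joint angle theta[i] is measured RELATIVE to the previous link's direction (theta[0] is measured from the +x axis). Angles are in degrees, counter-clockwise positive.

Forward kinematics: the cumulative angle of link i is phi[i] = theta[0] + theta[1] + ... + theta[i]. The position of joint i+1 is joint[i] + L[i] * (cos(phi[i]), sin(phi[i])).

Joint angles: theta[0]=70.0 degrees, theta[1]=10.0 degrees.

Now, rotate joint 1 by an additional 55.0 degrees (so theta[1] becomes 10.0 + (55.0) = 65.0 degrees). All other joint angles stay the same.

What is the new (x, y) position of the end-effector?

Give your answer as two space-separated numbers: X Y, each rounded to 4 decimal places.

Answer: -4.7107 9.5812

Derivation:
joint[0] = (0.0000, 0.0000)  (base)
link 0: phi[0] = 70 = 70 deg
  cos(70 deg) = 0.3420, sin(70 deg) = 0.9397
  joint[1] = (0.0000, 0.0000) + 3.8 * (0.3420, 0.9397) = (0.0000 + 1.2997, 0.0000 + 3.5708) = (1.2997, 3.5708)
link 1: phi[1] = 70 + 65 = 135 deg
  cos(135 deg) = -0.7071, sin(135 deg) = 0.7071
  joint[2] = (1.2997, 3.5708) + 8.5 * (-0.7071, 0.7071) = (1.2997 + -6.0104, 3.5708 + 6.0104) = (-4.7107, 9.5812)
End effector: (-4.7107, 9.5812)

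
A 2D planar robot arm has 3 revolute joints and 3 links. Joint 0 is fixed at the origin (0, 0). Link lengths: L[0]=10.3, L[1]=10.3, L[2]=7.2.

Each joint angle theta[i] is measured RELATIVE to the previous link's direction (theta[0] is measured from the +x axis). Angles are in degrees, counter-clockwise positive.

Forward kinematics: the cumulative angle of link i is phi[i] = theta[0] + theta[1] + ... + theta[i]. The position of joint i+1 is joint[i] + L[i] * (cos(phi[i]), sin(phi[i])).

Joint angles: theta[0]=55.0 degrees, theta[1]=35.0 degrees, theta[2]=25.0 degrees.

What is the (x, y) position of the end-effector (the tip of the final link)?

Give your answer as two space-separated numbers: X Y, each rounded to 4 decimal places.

Answer: 2.8650 25.2627

Derivation:
joint[0] = (0.0000, 0.0000)  (base)
link 0: phi[0] = 55 = 55 deg
  cos(55 deg) = 0.5736, sin(55 deg) = 0.8192
  joint[1] = (0.0000, 0.0000) + 10.3 * (0.5736, 0.8192) = (0.0000 + 5.9078, 0.0000 + 8.4373) = (5.9078, 8.4373)
link 1: phi[1] = 55 + 35 = 90 deg
  cos(90 deg) = 0.0000, sin(90 deg) = 1.0000
  joint[2] = (5.9078, 8.4373) + 10.3 * (0.0000, 1.0000) = (5.9078 + 0.0000, 8.4373 + 10.3000) = (5.9078, 18.7373)
link 2: phi[2] = 55 + 35 + 25 = 115 deg
  cos(115 deg) = -0.4226, sin(115 deg) = 0.9063
  joint[3] = (5.9078, 18.7373) + 7.2 * (-0.4226, 0.9063) = (5.9078 + -3.0429, 18.7373 + 6.5254) = (2.8650, 25.2627)
End effector: (2.8650, 25.2627)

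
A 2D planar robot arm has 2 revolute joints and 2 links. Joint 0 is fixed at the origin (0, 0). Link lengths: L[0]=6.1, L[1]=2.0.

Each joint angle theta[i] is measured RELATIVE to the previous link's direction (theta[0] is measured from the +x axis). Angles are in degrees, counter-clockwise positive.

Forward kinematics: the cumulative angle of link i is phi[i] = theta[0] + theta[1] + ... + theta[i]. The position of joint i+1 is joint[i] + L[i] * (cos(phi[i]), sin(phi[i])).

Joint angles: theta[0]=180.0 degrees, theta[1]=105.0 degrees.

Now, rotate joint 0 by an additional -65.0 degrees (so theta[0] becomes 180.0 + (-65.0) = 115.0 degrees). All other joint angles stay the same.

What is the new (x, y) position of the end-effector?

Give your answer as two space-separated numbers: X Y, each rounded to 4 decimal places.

joint[0] = (0.0000, 0.0000)  (base)
link 0: phi[0] = 115 = 115 deg
  cos(115 deg) = -0.4226, sin(115 deg) = 0.9063
  joint[1] = (0.0000, 0.0000) + 6.1 * (-0.4226, 0.9063) = (0.0000 + -2.5780, 0.0000 + 5.5285) = (-2.5780, 5.5285)
link 1: phi[1] = 115 + 105 = 220 deg
  cos(220 deg) = -0.7660, sin(220 deg) = -0.6428
  joint[2] = (-2.5780, 5.5285) + 2 * (-0.7660, -0.6428) = (-2.5780 + -1.5321, 5.5285 + -1.2856) = (-4.1101, 4.2429)
End effector: (-4.1101, 4.2429)

Answer: -4.1101 4.2429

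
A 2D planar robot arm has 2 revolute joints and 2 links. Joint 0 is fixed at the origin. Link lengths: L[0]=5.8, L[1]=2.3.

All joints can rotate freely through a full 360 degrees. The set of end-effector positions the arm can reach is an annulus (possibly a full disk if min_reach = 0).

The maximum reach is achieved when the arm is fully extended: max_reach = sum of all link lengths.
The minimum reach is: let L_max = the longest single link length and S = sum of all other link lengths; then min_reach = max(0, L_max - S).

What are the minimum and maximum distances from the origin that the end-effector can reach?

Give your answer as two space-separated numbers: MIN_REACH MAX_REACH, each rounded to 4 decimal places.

Answer: 3.5000 8.1000

Derivation:
Link lengths: [5.8, 2.3]
max_reach = 5.8 + 2.3 = 8.1
L_max = max([5.8, 2.3]) = 5.8
S (sum of others) = 8.1 - 5.8 = 2.3
min_reach = max(0, 5.8 - 2.3) = max(0, 3.5) = 3.5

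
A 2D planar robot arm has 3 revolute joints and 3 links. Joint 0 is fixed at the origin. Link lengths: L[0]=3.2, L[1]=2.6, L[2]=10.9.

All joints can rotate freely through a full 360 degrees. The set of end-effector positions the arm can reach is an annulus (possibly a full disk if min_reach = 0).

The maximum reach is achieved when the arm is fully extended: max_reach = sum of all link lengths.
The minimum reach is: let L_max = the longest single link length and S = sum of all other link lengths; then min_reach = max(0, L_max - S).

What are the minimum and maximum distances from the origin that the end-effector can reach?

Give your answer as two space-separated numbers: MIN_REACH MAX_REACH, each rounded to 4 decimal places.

Answer: 5.1000 16.7000

Derivation:
Link lengths: [3.2, 2.6, 10.9]
max_reach = 3.2 + 2.6 + 10.9 = 16.7
L_max = max([3.2, 2.6, 10.9]) = 10.9
S (sum of others) = 16.7 - 10.9 = 5.8
min_reach = max(0, 10.9 - 5.8) = max(0, 5.1) = 5.1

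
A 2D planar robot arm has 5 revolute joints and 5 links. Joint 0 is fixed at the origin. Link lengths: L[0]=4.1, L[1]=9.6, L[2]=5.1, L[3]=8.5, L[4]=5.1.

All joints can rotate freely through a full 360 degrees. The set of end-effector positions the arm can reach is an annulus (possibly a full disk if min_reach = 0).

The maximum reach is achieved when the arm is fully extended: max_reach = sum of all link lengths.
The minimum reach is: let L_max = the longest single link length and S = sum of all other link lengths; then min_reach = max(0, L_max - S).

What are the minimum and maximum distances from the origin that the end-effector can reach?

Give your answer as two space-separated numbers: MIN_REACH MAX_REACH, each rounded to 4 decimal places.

Answer: 0.0000 32.4000

Derivation:
Link lengths: [4.1, 9.6, 5.1, 8.5, 5.1]
max_reach = 4.1 + 9.6 + 5.1 + 8.5 + 5.1 = 32.4
L_max = max([4.1, 9.6, 5.1, 8.5, 5.1]) = 9.6
S (sum of others) = 32.4 - 9.6 = 22.8
min_reach = max(0, 9.6 - 22.8) = max(0, -13.2) = 0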